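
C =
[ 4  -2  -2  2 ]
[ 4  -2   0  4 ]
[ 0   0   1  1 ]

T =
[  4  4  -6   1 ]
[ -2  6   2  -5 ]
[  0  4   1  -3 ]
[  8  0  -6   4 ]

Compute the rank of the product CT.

2

First compute CT:
[[ 36,  -4, -42,  28],
 [ 52,   4, -52,  30],
 [  8,   4,  -5,   1]]
Now row reduce the product.
R2 ← R2 − (13/9)·R1: [0, 88/9, 26/3, -94/9]
R3 ← R3 − (2/9)·R1: [0, 44/9, 13/3, -47/9]
R3 ← R3 − (1/2)·R2: [0, 0, 0, 0]
2 nonzero rows, so rank(CT) = 2.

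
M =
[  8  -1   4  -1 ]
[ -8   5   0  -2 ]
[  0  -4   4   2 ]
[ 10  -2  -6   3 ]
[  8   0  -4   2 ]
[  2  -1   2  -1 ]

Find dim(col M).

4

Row reduce to echelon form.
R2 ← R2 + R1: [0, 4, 4, -3]
R4 ← R4 − (5/4)·R1: [0, -3/4, -11, 17/4]
R5 ← R5 − R1: [0, 1, -8, 3]
R6 ← R6 − (1/4)·R1: [0, -3/4, 1, -3/4]
R3 ← R3 + R2: [0, 0, 8, -1]
R4 ← R4 + (3/16)·R2: [0, 0, -41/4, 59/16]
R5 ← R5 − (1/4)·R2: [0, 0, -9, 15/4]
R6 ← R6 + (3/16)·R2: [0, 0, 7/4, -21/16]
R4 ← R4 + (41/32)·R3: [0, 0, 0, 77/32]
R5 ← R5 + (9/8)·R3: [0, 0, 0, 21/8]
R6 ← R6 − (7/32)·R3: [0, 0, 0, -35/32]
R5 ← R5 − (12/11)·R4: [0, 0, 0, 0]
R6 ← R6 + (5/11)·R4: [0, 0, 0, 0]
Echelon form has 4 nonzero rows, so rank(M) = 4.
The column space has dimension equal to the rank: 4.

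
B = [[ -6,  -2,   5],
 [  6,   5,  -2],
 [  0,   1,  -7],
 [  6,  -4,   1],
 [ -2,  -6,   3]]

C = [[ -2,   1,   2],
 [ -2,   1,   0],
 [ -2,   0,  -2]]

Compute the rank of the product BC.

First compute BC:
[[  6,  -8, -22],
 [-18,  11,  16],
 [ 12,   1,  14],
 [ -6,   2,  10],
 [ 10,  -8, -10]]
Now row reduce the product.
R2 ← R2 + (3)·R1: [0, -13, -50]
R3 ← R3 − (2)·R1: [0, 17, 58]
R4 ← R4 + R1: [0, -6, -12]
R5 ← R5 − (5/3)·R1: [0, 16/3, 80/3]
R3 ← R3 + (17/13)·R2: [0, 0, -96/13]
R4 ← R4 − (6/13)·R2: [0, 0, 144/13]
R5 ← R5 + (16/39)·R2: [0, 0, 80/13]
R4 ← R4 + (3/2)·R3: [0, 0, 0]
R5 ← R5 + (5/6)·R3: [0, 0, 0]
3 nonzero rows, so rank(BC) = 3.

3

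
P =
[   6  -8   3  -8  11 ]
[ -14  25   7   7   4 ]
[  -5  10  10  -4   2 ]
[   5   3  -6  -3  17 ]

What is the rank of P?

4

Row reduce to echelon form.
R2 ← R2 + (7/3)·R1: [0, 19/3, 14, -35/3, 89/3]
R3 ← R3 + (5/6)·R1: [0, 10/3, 25/2, -32/3, 67/6]
R4 ← R4 − (5/6)·R1: [0, 29/3, -17/2, 11/3, 47/6]
R3 ← R3 − (10/19)·R2: [0, 0, 195/38, -86/19, -169/38]
R4 ← R4 − (29/19)·R2: [0, 0, -1135/38, 408/19, -1423/38]
R4 ← R4 + (227/39)·R3: [0, 0, 0, -190/39, -190/3]
Echelon form has 4 nonzero rows, so rank(P) = 4.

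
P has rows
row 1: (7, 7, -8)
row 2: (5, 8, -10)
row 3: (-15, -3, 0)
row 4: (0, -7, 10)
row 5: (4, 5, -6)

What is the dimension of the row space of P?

Row reduce to echelon form.
R2 ← R2 − (5/7)·R1: [0, 3, -30/7]
R3 ← R3 + (15/7)·R1: [0, 12, -120/7]
R5 ← R5 − (4/7)·R1: [0, 1, -10/7]
R3 ← R3 − (4)·R2: [0, 0, 0]
R4 ← R4 + (7/3)·R2: [0, 0, 0]
R5 ← R5 − (1/3)·R2: [0, 0, 0]
Echelon form has 2 nonzero rows, so rank(P) = 2.
The row space has dimension equal to the rank: 2.

2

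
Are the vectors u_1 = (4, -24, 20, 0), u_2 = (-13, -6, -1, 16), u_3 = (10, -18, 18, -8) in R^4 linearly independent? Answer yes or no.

Form the matrix with these vectors as rows and row reduce.
R2 ← R2 + (13/4)·R1: [0, -84, 64, 16]
R3 ← R3 − (5/2)·R1: [0, 42, -32, -8]
R3 ← R3 + (1/2)·R2: [0, 0, 0, 0]
2 nonzero rows, so the 3 vectors span a space of dimension 2.
Since 2 < 3, the vectors are linearly dependent.

no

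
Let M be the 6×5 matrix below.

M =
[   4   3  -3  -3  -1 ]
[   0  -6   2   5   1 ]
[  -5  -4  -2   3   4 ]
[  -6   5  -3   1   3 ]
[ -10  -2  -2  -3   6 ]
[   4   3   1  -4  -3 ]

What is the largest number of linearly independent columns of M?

Row reduce to echelon form.
R3 ← R3 + (5/4)·R1: [0, -1/4, -23/4, -3/4, 11/4]
R4 ← R4 + (3/2)·R1: [0, 19/2, -15/2, -7/2, 3/2]
R5 ← R5 + (5/2)·R1: [0, 11/2, -19/2, -21/2, 7/2]
R6 ← R6 − R1: [0, 0, 4, -1, -2]
R3 ← R3 − (1/24)·R2: [0, 0, -35/6, -23/24, 65/24]
R4 ← R4 + (19/12)·R2: [0, 0, -13/3, 53/12, 37/12]
R5 ← R5 + (11/12)·R2: [0, 0, -23/3, -71/12, 53/12]
R4 ← R4 − (26/35)·R3: [0, 0, 0, 359/70, 15/14]
R5 ← R5 − (46/35)·R3: [0, 0, 0, -163/35, 6/7]
R6 ← R6 + (24/35)·R3: [0, 0, 0, -58/35, -1/7]
R5 ← R5 + (326/359)·R4: [0, 0, 0, 0, 657/359]
R6 ← R6 + (116/359)·R4: [0, 0, 0, 0, 73/359]
R6 ← R6 − (1/9)·R5: [0, 0, 0, 0, 0]
Echelon form has 5 nonzero rows, so rank(M) = 5.
The rank gives the maximum number of linearly independent columns: 5.

5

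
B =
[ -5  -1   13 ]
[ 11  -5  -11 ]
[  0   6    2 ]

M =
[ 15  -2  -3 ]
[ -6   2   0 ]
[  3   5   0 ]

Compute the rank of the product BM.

First compute BM:
[[-30,  73,  15],
 [162, -87, -33],
 [-30,  22,   0]]
Now row reduce the product.
R2 ← R2 + (27/5)·R1: [0, 1536/5, 48]
R3 ← R3 − R1: [0, -51, -15]
R3 ← R3 + (85/512)·R2: [0, 0, -225/32]
3 nonzero rows, so rank(BM) = 3.

3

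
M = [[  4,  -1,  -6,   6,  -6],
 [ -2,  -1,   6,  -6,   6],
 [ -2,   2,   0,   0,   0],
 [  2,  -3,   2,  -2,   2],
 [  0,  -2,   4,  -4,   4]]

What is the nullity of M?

3

Row reduce to echelon form.
R2 ← R2 + (1/2)·R1: [0, -3/2, 3, -3, 3]
R3 ← R3 + (1/2)·R1: [0, 3/2, -3, 3, -3]
R4 ← R4 − (1/2)·R1: [0, -5/2, 5, -5, 5]
R3 ← R3 + R2: [0, 0, 0, 0, 0]
R4 ← R4 − (5/3)·R2: [0, 0, 0, 0, 0]
R5 ← R5 − (4/3)·R2: [0, 0, 0, 0, 0]
2 nonzero rows, so rank(M) = 2.
M has 5 columns; by rank–nullity, nullity = 5 − 2 = 3.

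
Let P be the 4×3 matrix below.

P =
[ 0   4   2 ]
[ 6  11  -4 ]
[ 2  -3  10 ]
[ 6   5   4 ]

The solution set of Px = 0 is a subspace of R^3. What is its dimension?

0

Row reduce to echelon form.
Swap R1 ↔ R2
R3 ← R3 − (1/3)·R1: [0, -20/3, 34/3]
R4 ← R4 − R1: [0, -6, 8]
R3 ← R3 + (5/3)·R2: [0, 0, 44/3]
R4 ← R4 + (3/2)·R2: [0, 0, 11]
R4 ← R4 − (3/4)·R3: [0, 0, 0]
3 nonzero rows, so rank(P) = 3.
P has 3 columns; by rank–nullity, nullity = 3 − 3 = 0.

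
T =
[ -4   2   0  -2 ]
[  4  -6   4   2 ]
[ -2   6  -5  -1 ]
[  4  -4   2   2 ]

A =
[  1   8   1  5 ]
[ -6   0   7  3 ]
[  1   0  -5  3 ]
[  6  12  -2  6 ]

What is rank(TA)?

First compute TA:
[[-28, -56,  14, -26],
 [ 56,  56, -62,  26],
 [-49, -28,  67, -13],
 [ 42,  56, -38,  26]]
Now row reduce the product.
R2 ← R2 + (2)·R1: [0, -56, -34, -26]
R3 ← R3 − (7/4)·R1: [0, 70, 85/2, 65/2]
R4 ← R4 + (3/2)·R1: [0, -28, -17, -13]
R3 ← R3 + (5/4)·R2: [0, 0, 0, 0]
R4 ← R4 − (1/2)·R2: [0, 0, 0, 0]
2 nonzero rows, so rank(TA) = 2.

2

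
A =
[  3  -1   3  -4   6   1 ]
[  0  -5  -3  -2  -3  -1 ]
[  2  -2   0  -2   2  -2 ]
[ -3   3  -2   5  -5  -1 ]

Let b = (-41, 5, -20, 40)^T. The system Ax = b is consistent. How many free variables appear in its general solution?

Row reduce the augmented matrix [A | b].
R3 ← R3 − (2/3)·R1: [0, -4/3, -2, 2/3, -2, -8/3, 22/3]
R4 ← R4 + R1: [0, 2, 1, 1, 1, 0, -1]
R3 ← R3 − (4/15)·R2: [0, 0, -6/5, 6/5, -6/5, -12/5, 6]
R4 ← R4 + (2/5)·R2: [0, 0, -1/5, 1/5, -1/5, -2/5, 1]
R4 ← R4 − (1/6)·R3: [0, 0, 0, 0, 0, 0, 0]
The echelon form has 3 nonzero rows, and every pivot lies in the first 6 columns, so rank(A) = rank([A|b]) = 3.
The system is consistent.
Free variables = (unknowns) − (rank) = 6 − 3 = 3.

3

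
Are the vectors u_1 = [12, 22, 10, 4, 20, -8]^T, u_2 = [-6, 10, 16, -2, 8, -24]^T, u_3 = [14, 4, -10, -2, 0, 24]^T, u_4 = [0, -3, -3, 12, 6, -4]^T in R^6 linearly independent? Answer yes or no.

no

Form the matrix with these vectors as rows and row reduce.
R2 ← R2 + (1/2)·R1: [0, 21, 21, 0, 18, -28]
R3 ← R3 − (7/6)·R1: [0, -65/3, -65/3, -20/3, -70/3, 100/3]
R3 ← R3 + (65/63)·R2: [0, 0, 0, -20/3, -100/21, 40/9]
R4 ← R4 + (1/7)·R2: [0, 0, 0, 12, 60/7, -8]
R4 ← R4 + (9/5)·R3: [0, 0, 0, 0, 0, 0]
3 nonzero rows, so the 4 vectors span a space of dimension 3.
Since 3 < 4, the vectors are linearly dependent.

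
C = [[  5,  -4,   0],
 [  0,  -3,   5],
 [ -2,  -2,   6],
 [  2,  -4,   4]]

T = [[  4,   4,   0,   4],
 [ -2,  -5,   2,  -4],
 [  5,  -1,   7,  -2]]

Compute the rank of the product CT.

2

First compute CT:
[[ 28,  40,  -8,  36],
 [ 31,  10,  29,   2],
 [ 26,  -4,  38, -12],
 [ 36,  24,  20,  16]]
Now row reduce the product.
R2 ← R2 − (31/28)·R1: [0, -240/7, 265/7, -265/7]
R3 ← R3 − (13/14)·R1: [0, -288/7, 318/7, -318/7]
R4 ← R4 − (9/7)·R1: [0, -192/7, 212/7, -212/7]
R3 ← R3 − (6/5)·R2: [0, 0, 0, 0]
R4 ← R4 − (4/5)·R2: [0, 0, 0, 0]
2 nonzero rows, so rank(CT) = 2.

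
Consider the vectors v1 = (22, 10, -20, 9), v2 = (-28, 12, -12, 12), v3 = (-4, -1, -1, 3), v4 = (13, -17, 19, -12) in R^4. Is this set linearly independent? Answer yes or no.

Form the matrix with these vectors as rows and row reduce.
R2 ← R2 + (14/11)·R1: [0, 272/11, -412/11, 258/11]
R3 ← R3 + (2/11)·R1: [0, 9/11, -51/11, 51/11]
R4 ← R4 − (13/22)·R1: [0, -252/11, 339/11, -381/22]
R3 ← R3 − (9/272)·R2: [0, 0, -231/68, 525/136]
R4 ← R4 + (63/68)·R2: [0, 0, -66/17, 75/17]
R4 ← R4 − (8/7)·R3: [0, 0, 0, 0]
3 nonzero rows, so the 4 vectors span a space of dimension 3.
Since 3 < 4, the vectors are linearly dependent.

no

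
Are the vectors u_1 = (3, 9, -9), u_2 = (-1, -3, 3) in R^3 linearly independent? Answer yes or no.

Form the matrix with these vectors as rows and row reduce.
R2 ← R2 + (1/3)·R1: [0, 0, 0]
1 nonzero row, so the 2 vectors span a space of dimension 1.
Since 1 < 2, the vectors are linearly dependent.

no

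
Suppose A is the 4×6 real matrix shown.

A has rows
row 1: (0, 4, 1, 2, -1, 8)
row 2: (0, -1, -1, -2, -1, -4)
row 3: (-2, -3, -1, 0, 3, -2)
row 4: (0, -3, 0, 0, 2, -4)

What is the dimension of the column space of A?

Row reduce to echelon form.
Swap R1 ↔ R3
R3 ← R3 + (4)·R2: [0, 0, -3, -6, -5, -8]
R4 ← R4 − (3)·R2: [0, 0, 3, 6, 5, 8]
R4 ← R4 + R3: [0, 0, 0, 0, 0, 0]
Echelon form has 3 nonzero rows, so rank(A) = 3.
The column space has dimension equal to the rank: 3.

3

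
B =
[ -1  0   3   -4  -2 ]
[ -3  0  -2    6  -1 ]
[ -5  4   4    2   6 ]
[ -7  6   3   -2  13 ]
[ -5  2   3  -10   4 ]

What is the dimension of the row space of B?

5

Row reduce to echelon form.
R2 ← R2 − (3)·R1: [0, 0, -11, 18, 5]
R3 ← R3 − (5)·R1: [0, 4, -11, 22, 16]
R4 ← R4 − (7)·R1: [0, 6, -18, 26, 27]
R5 ← R5 − (5)·R1: [0, 2, -12, 10, 14]
Swap R2 ↔ R3
R4 ← R4 − (3/2)·R2: [0, 0, -3/2, -7, 3]
R5 ← R5 − (1/2)·R2: [0, 0, -13/2, -1, 6]
R4 ← R4 − (3/22)·R3: [0, 0, 0, -104/11, 51/22]
R5 ← R5 − (13/22)·R3: [0, 0, 0, -128/11, 67/22]
R5 ← R5 − (16/13)·R4: [0, 0, 0, 0, 5/26]
Echelon form has 5 nonzero rows, so rank(B) = 5.
The row space has dimension equal to the rank: 5.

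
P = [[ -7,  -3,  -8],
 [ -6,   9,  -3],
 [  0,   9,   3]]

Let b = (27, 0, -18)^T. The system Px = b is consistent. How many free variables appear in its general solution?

1

Row reduce the augmented matrix [P | b].
R2 ← R2 − (6/7)·R1: [0, 81/7, 27/7, -162/7]
R3 ← R3 − (7/9)·R2: [0, 0, 0, 0]
The echelon form has 2 nonzero rows, and every pivot lies in the first 3 columns, so rank(P) = rank([P|b]) = 2.
The system is consistent.
Free variables = (unknowns) − (rank) = 3 − 2 = 1.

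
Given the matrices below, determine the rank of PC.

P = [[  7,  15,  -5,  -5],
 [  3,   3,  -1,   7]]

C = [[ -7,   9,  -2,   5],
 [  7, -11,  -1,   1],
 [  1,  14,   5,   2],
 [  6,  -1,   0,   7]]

First compute PC:
[[ 21, -167, -54,   5],
 [ 41, -27, -14,  65]]
Now row reduce the product.
R2 ← R2 − (41/21)·R1: [0, 6280/21, 640/7, 1160/21]
2 nonzero rows, so rank(PC) = 2.

2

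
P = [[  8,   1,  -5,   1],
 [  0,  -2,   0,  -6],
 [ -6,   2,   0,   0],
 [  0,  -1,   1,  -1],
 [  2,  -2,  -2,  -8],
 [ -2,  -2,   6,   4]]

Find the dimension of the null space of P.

1

Row reduce to echelon form.
R3 ← R3 + (3/4)·R1: [0, 11/4, -15/4, 3/4]
R5 ← R5 − (1/4)·R1: [0, -9/4, -3/4, -33/4]
R6 ← R6 + (1/4)·R1: [0, -7/4, 19/4, 17/4]
R3 ← R3 + (11/8)·R2: [0, 0, -15/4, -15/2]
R4 ← R4 − (1/2)·R2: [0, 0, 1, 2]
R5 ← R5 − (9/8)·R2: [0, 0, -3/4, -3/2]
R6 ← R6 − (7/8)·R2: [0, 0, 19/4, 19/2]
R4 ← R4 + (4/15)·R3: [0, 0, 0, 0]
R5 ← R5 − (1/5)·R3: [0, 0, 0, 0]
R6 ← R6 + (19/15)·R3: [0, 0, 0, 0]
3 nonzero rows, so rank(P) = 3.
P has 4 columns; by rank–nullity, nullity = 4 − 3 = 1.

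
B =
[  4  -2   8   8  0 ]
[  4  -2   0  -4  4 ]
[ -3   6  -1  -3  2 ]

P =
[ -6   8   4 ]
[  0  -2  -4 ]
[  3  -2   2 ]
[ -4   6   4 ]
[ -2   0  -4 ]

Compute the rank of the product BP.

First compute BP:
[[-32,  68,  72],
 [-16,  12,  -8],
 [ 23, -52, -58]]
Now row reduce the product.
R2 ← R2 − (1/2)·R1: [0, -22, -44]
R3 ← R3 + (23/32)·R1: [0, -25/8, -25/4]
R3 ← R3 − (25/176)·R2: [0, 0, 0]
2 nonzero rows, so rank(BP) = 2.

2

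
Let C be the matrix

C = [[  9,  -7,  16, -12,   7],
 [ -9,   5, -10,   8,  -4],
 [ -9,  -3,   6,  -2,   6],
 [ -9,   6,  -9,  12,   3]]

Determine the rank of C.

4

Row reduce to echelon form.
R2 ← R2 + R1: [0, -2, 6, -4, 3]
R3 ← R3 + R1: [0, -10, 22, -14, 13]
R4 ← R4 + R1: [0, -1, 7, 0, 10]
R3 ← R3 − (5)·R2: [0, 0, -8, 6, -2]
R4 ← R4 − (1/2)·R2: [0, 0, 4, 2, 17/2]
R4 ← R4 + (1/2)·R3: [0, 0, 0, 5, 15/2]
Echelon form has 4 nonzero rows, so rank(C) = 4.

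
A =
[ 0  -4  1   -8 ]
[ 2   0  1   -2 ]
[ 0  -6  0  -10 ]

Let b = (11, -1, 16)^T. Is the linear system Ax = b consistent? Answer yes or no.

Row reduce the augmented matrix [A | b].
Swap R1 ↔ R2
R3 ← R3 − (3/2)·R2: [0, 0, -3/2, 2, -1/2]
The echelon form has 3 nonzero rows, and every pivot lies in the first 4 columns, so rank(A) = rank([A|b]) = 3.
The system is consistent.

yes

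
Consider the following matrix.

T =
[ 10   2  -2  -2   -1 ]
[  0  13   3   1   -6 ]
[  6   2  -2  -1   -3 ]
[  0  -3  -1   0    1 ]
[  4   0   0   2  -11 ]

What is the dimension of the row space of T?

Row reduce to echelon form.
R3 ← R3 − (3/5)·R1: [0, 4/5, -4/5, 1/5, -12/5]
R5 ← R5 − (2/5)·R1: [0, -4/5, 4/5, 14/5, -53/5]
R3 ← R3 − (4/65)·R2: [0, 0, -64/65, 9/65, -132/65]
R4 ← R4 + (3/13)·R2: [0, 0, -4/13, 3/13, -5/13]
R5 ← R5 + (4/65)·R2: [0, 0, 64/65, 186/65, -713/65]
R4 ← R4 − (5/16)·R3: [0, 0, 0, 3/16, 1/4]
R5 ← R5 + R3: [0, 0, 0, 3, -13]
R5 ← R5 − (16)·R4: [0, 0, 0, 0, -17]
Echelon form has 5 nonzero rows, so rank(T) = 5.
The row space has dimension equal to the rank: 5.

5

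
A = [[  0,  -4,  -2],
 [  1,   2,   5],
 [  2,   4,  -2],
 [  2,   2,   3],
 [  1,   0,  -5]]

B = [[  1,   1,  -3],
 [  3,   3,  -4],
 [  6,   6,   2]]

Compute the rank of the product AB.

First compute AB:
[[-24, -24,  12],
 [ 37,  37,  -1],
 [  2,   2, -26],
 [ 26,  26,  -8],
 [-29, -29, -13]]
Now row reduce the product.
R2 ← R2 + (37/24)·R1: [0, 0, 35/2]
R3 ← R3 + (1/12)·R1: [0, 0, -25]
R4 ← R4 + (13/12)·R1: [0, 0, 5]
R5 ← R5 − (29/24)·R1: [0, 0, -55/2]
R3 ← R3 + (10/7)·R2: [0, 0, 0]
R4 ← R4 − (2/7)·R2: [0, 0, 0]
R5 ← R5 + (11/7)·R2: [0, 0, 0]
2 nonzero rows, so rank(AB) = 2.

2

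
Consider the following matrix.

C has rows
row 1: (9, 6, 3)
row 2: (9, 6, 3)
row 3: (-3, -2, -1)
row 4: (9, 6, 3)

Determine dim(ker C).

2

Row reduce to echelon form.
R2 ← R2 − R1: [0, 0, 0]
R3 ← R3 + (1/3)·R1: [0, 0, 0]
R4 ← R4 − R1: [0, 0, 0]
1 nonzero row, so rank(C) = 1.
C has 3 columns; by rank–nullity, nullity = 3 − 1 = 2.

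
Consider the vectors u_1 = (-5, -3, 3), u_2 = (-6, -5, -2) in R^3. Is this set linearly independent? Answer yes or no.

yes

Form the matrix with these vectors as rows and row reduce.
R2 ← R2 − (6/5)·R1: [0, -7/5, -28/5]
2 nonzero rows, so the 2 vectors span a space of dimension 2.
Since 2 = 2, the vectors are linearly independent.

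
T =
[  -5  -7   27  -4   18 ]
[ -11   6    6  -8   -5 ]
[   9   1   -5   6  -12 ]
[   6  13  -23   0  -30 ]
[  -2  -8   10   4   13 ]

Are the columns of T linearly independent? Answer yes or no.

Row reduce T to echelon form.
R2 ← R2 − (11/5)·R1: [0, 107/5, -267/5, 4/5, -223/5]
R3 ← R3 + (9/5)·R1: [0, -58/5, 218/5, -6/5, 102/5]
R4 ← R4 + (6/5)·R1: [0, 23/5, 47/5, -24/5, -42/5]
R5 ← R5 − (2/5)·R1: [0, -26/5, -4/5, 28/5, 29/5]
R3 ← R3 + (58/107)·R2: [0, 0, 1568/107, -82/107, -404/107]
R4 ← R4 − (23/107)·R2: [0, 0, 2234/107, -532/107, 127/107]
R5 ← R5 + (26/107)·R2: [0, 0, -1474/107, 620/107, -539/107]
R4 ← R4 − (1117/784)·R3: [0, 0, 0, -1521/392, 1287/196]
R5 ← R5 + (737/784)·R3: [0, 0, 0, 1989/392, -1683/196]
R5 ← R5 + (17/13)·R4: [0, 0, 0, 0, 0]
4 pivots among 5 columns.
Only 4 < 5 pivot columns, so the columns are linearly dependent.

no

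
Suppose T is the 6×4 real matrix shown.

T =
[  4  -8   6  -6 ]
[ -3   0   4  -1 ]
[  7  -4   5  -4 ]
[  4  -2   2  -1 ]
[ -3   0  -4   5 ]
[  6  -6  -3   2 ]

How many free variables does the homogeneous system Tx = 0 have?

0

Row reduce to echelon form.
R2 ← R2 + (3/4)·R1: [0, -6, 17/2, -11/2]
R3 ← R3 − (7/4)·R1: [0, 10, -11/2, 13/2]
R4 ← R4 − R1: [0, 6, -4, 5]
R5 ← R5 + (3/4)·R1: [0, -6, 1/2, 1/2]
R6 ← R6 − (3/2)·R1: [0, 6, -12, 11]
R3 ← R3 + (5/3)·R2: [0, 0, 26/3, -8/3]
R4 ← R4 + R2: [0, 0, 9/2, -1/2]
R5 ← R5 − R2: [0, 0, -8, 6]
R6 ← R6 + R2: [0, 0, -7/2, 11/2]
R4 ← R4 − (27/52)·R3: [0, 0, 0, 23/26]
R5 ← R5 + (12/13)·R3: [0, 0, 0, 46/13]
R6 ← R6 + (21/52)·R3: [0, 0, 0, 115/26]
R5 ← R5 − (4)·R4: [0, 0, 0, 0]
R6 ← R6 − (5)·R4: [0, 0, 0, 0]
4 nonzero rows, so rank(T) = 4.
T has 4 columns; by rank–nullity, nullity = 4 − 4 = 0.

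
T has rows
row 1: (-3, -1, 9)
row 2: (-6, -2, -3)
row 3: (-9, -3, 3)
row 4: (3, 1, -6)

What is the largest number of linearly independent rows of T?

Row reduce to echelon form.
R2 ← R2 − (2)·R1: [0, 0, -21]
R3 ← R3 − (3)·R1: [0, 0, -24]
R4 ← R4 + R1: [0, 0, 3]
R3 ← R3 − (8/7)·R2: [0, 0, 0]
R4 ← R4 + (1/7)·R2: [0, 0, 0]
Echelon form has 2 nonzero rows, so rank(T) = 2.
The rank gives the maximum number of linearly independent rows: 2.

2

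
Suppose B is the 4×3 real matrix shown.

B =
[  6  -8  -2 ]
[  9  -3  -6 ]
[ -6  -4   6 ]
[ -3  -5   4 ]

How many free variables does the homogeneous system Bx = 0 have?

Row reduce to echelon form.
R2 ← R2 − (3/2)·R1: [0, 9, -3]
R3 ← R3 + R1: [0, -12, 4]
R4 ← R4 + (1/2)·R1: [0, -9, 3]
R3 ← R3 + (4/3)·R2: [0, 0, 0]
R4 ← R4 + R2: [0, 0, 0]
2 nonzero rows, so rank(B) = 2.
B has 3 columns; by rank–nullity, nullity = 3 − 2 = 1.

1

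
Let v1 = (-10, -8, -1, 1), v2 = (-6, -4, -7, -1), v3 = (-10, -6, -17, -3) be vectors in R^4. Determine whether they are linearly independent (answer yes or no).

no

Form the matrix with these vectors as rows and row reduce.
R2 ← R2 − (3/5)·R1: [0, 4/5, -32/5, -8/5]
R3 ← R3 − R1: [0, 2, -16, -4]
R3 ← R3 − (5/2)·R2: [0, 0, 0, 0]
2 nonzero rows, so the 3 vectors span a space of dimension 2.
Since 2 < 3, the vectors are linearly dependent.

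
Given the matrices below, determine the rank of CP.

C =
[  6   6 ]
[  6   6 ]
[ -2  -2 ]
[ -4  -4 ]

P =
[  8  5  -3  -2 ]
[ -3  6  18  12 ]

1

First compute CP:
[[ 30,  66,  90,  60],
 [ 30,  66,  90,  60],
 [-10, -22, -30, -20],
 [-20, -44, -60, -40]]
Now row reduce the product.
R2 ← R2 − R1: [0, 0, 0, 0]
R3 ← R3 + (1/3)·R1: [0, 0, 0, 0]
R4 ← R4 + (2/3)·R1: [0, 0, 0, 0]
1 nonzero row, so rank(CP) = 1.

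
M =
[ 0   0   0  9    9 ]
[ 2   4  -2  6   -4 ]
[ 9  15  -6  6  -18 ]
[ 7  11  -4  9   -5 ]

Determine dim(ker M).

Row reduce to echelon form.
Swap R1 ↔ R2
R3 ← R3 − (9/2)·R1: [0, -3, 3, -21, 0]
R4 ← R4 − (7/2)·R1: [0, -3, 3, -12, 9]
Swap R2 ↔ R3
R4 ← R4 − R2: [0, 0, 0, 9, 9]
R4 ← R4 − R3: [0, 0, 0, 0, 0]
3 nonzero rows, so rank(M) = 3.
M has 5 columns; by rank–nullity, nullity = 5 − 3 = 2.

2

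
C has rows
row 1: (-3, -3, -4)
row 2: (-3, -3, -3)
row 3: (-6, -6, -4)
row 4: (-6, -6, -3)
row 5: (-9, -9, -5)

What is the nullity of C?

1

Row reduce to echelon form.
R2 ← R2 − R1: [0, 0, 1]
R3 ← R3 − (2)·R1: [0, 0, 4]
R4 ← R4 − (2)·R1: [0, 0, 5]
R5 ← R5 − (3)·R1: [0, 0, 7]
R3 ← R3 − (4)·R2: [0, 0, 0]
R4 ← R4 − (5)·R2: [0, 0, 0]
R5 ← R5 − (7)·R2: [0, 0, 0]
2 nonzero rows, so rank(C) = 2.
C has 3 columns; by rank–nullity, nullity = 3 − 2 = 1.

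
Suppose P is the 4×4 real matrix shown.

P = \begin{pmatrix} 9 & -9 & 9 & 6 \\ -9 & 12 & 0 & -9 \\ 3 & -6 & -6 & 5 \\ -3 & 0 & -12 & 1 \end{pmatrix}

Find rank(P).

Row reduce to echelon form.
R2 ← R2 + R1: [0, 3, 9, -3]
R3 ← R3 − (1/3)·R1: [0, -3, -9, 3]
R4 ← R4 + (1/3)·R1: [0, -3, -9, 3]
R3 ← R3 + R2: [0, 0, 0, 0]
R4 ← R4 + R2: [0, 0, 0, 0]
Echelon form has 2 nonzero rows, so rank(P) = 2.

2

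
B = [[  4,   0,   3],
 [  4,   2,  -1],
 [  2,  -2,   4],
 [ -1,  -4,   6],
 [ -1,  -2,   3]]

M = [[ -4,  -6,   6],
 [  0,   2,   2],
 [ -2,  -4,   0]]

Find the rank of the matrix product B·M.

3

First compute BM:
[[-22, -36,  24],
 [-14, -16,  28],
 [-16, -32,   8],
 [ -8, -26, -14],
 [ -2, -10, -10]]
Now row reduce the product.
R2 ← R2 − (7/11)·R1: [0, 76/11, 140/11]
R3 ← R3 − (8/11)·R1: [0, -64/11, -104/11]
R4 ← R4 − (4/11)·R1: [0, -142/11, -250/11]
R5 ← R5 − (1/11)·R1: [0, -74/11, -134/11]
R3 ← R3 + (16/19)·R2: [0, 0, 24/19]
R4 ← R4 + (71/38)·R2: [0, 0, 20/19]
R5 ← R5 + (37/38)·R2: [0, 0, 4/19]
R4 ← R4 − (5/6)·R3: [0, 0, 0]
R5 ← R5 − (1/6)·R3: [0, 0, 0]
3 nonzero rows, so rank(BM) = 3.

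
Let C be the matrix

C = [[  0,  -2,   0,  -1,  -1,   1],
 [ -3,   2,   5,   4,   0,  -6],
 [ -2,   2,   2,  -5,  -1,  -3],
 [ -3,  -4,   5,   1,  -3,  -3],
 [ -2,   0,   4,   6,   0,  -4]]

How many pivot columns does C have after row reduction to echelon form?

3

Row reduce to echelon form.
Swap R1 ↔ R2
R3 ← R3 − (2/3)·R1: [0, 2/3, -4/3, -23/3, -1, 1]
R4 ← R4 − R1: [0, -6, 0, -3, -3, 3]
R5 ← R5 − (2/3)·R1: [0, -4/3, 2/3, 10/3, 0, 0]
R3 ← R3 + (1/3)·R2: [0, 0, -4/3, -8, -4/3, 4/3]
R4 ← R4 − (3)·R2: [0, 0, 0, 0, 0, 0]
R5 ← R5 − (2/3)·R2: [0, 0, 2/3, 4, 2/3, -2/3]
R5 ← R5 + (1/2)·R3: [0, 0, 0, 0, 0, 0]
Echelon form has 3 nonzero rows, so rank(C) = 3.
Each nonzero row contributes one pivot column: 3 pivot columns.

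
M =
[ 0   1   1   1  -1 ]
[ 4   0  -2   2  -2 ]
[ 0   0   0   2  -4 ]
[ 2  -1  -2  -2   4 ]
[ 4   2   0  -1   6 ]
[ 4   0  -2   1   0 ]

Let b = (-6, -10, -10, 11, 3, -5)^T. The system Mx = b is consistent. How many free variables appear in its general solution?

Row reduce the augmented matrix [M | b].
Swap R1 ↔ R2
R4 ← R4 − (1/2)·R1: [0, -1, -1, -3, 5, 16]
R5 ← R5 − R1: [0, 2, 2, -3, 8, 13]
R6 ← R6 − R1: [0, 0, 0, -1, 2, 5]
R4 ← R4 + R2: [0, 0, 0, -2, 4, 10]
R5 ← R5 − (2)·R2: [0, 0, 0, -5, 10, 25]
R4 ← R4 + R3: [0, 0, 0, 0, 0, 0]
R5 ← R5 + (5/2)·R3: [0, 0, 0, 0, 0, 0]
R6 ← R6 + (1/2)·R3: [0, 0, 0, 0, 0, 0]
The echelon form has 3 nonzero rows, and every pivot lies in the first 5 columns, so rank(M) = rank([M|b]) = 3.
The system is consistent.
Free variables = (unknowns) − (rank) = 5 − 3 = 2.

2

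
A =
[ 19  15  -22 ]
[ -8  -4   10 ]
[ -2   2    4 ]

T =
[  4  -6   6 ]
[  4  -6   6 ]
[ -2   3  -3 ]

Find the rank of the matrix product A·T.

First compute AT:
[[180, -270, 270],
 [-68, 102, -102],
 [ -8,  12, -12]]
Now row reduce the product.
R2 ← R2 + (17/45)·R1: [0, 0, 0]
R3 ← R3 + (2/45)·R1: [0, 0, 0]
1 nonzero row, so rank(AT) = 1.

1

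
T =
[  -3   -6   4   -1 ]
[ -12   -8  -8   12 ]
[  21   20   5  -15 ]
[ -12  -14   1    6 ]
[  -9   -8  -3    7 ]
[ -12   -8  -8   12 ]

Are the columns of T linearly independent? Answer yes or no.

Row reduce T to echelon form.
R2 ← R2 − (4)·R1: [0, 16, -24, 16]
R3 ← R3 + (7)·R1: [0, -22, 33, -22]
R4 ← R4 − (4)·R1: [0, 10, -15, 10]
R5 ← R5 − (3)·R1: [0, 10, -15, 10]
R6 ← R6 − (4)·R1: [0, 16, -24, 16]
R3 ← R3 + (11/8)·R2: [0, 0, 0, 0]
R4 ← R4 − (5/8)·R2: [0, 0, 0, 0]
R5 ← R5 − (5/8)·R2: [0, 0, 0, 0]
R6 ← R6 − R2: [0, 0, 0, 0]
2 pivots among 4 columns.
Only 2 < 4 pivot columns, so the columns are linearly dependent.

no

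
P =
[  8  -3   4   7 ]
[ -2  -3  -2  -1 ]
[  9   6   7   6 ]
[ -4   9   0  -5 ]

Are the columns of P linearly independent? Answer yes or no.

Row reduce P to echelon form.
R2 ← R2 + (1/4)·R1: [0, -15/4, -1, 3/4]
R3 ← R3 − (9/8)·R1: [0, 75/8, 5/2, -15/8]
R4 ← R4 + (1/2)·R1: [0, 15/2, 2, -3/2]
R3 ← R3 + (5/2)·R2: [0, 0, 0, 0]
R4 ← R4 + (2)·R2: [0, 0, 0, 0]
2 pivots among 4 columns.
Only 2 < 4 pivot columns, so the columns are linearly dependent.

no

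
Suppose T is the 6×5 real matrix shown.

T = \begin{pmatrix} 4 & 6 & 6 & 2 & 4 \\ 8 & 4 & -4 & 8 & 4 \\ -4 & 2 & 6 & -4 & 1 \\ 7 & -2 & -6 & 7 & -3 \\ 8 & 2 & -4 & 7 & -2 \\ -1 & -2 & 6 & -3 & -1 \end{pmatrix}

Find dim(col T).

Row reduce to echelon form.
R2 ← R2 − (2)·R1: [0, -8, -16, 4, -4]
R3 ← R3 + R1: [0, 8, 12, -2, 5]
R4 ← R4 − (7/4)·R1: [0, -25/2, -33/2, 7/2, -10]
R5 ← R5 − (2)·R1: [0, -10, -16, 3, -10]
R6 ← R6 + (1/4)·R1: [0, -1/2, 15/2, -5/2, 0]
R3 ← R3 + R2: [0, 0, -4, 2, 1]
R4 ← R4 − (25/16)·R2: [0, 0, 17/2, -11/4, -15/4]
R5 ← R5 − (5/4)·R2: [0, 0, 4, -2, -5]
R6 ← R6 − (1/16)·R2: [0, 0, 17/2, -11/4, 1/4]
R4 ← R4 + (17/8)·R3: [0, 0, 0, 3/2, -13/8]
R5 ← R5 + R3: [0, 0, 0, 0, -4]
R6 ← R6 + (17/8)·R3: [0, 0, 0, 3/2, 19/8]
R6 ← R6 − R4: [0, 0, 0, 0, 4]
R6 ← R6 + R5: [0, 0, 0, 0, 0]
Echelon form has 5 nonzero rows, so rank(T) = 5.
The column space has dimension equal to the rank: 5.

5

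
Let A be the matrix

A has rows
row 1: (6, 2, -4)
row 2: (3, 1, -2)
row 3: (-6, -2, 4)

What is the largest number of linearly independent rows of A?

Row reduce to echelon form.
R2 ← R2 − (1/2)·R1: [0, 0, 0]
R3 ← R3 + R1: [0, 0, 0]
Echelon form has 1 nonzero row, so rank(A) = 1.
The rank gives the maximum number of linearly independent rows: 1.

1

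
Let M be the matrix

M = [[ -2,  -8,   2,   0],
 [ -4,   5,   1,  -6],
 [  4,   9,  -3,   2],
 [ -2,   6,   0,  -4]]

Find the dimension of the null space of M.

Row reduce to echelon form.
R2 ← R2 − (2)·R1: [0, 21, -3, -6]
R3 ← R3 + (2)·R1: [0, -7, 1, 2]
R4 ← R4 − R1: [0, 14, -2, -4]
R3 ← R3 + (1/3)·R2: [0, 0, 0, 0]
R4 ← R4 − (2/3)·R2: [0, 0, 0, 0]
2 nonzero rows, so rank(M) = 2.
M has 4 columns; by rank–nullity, nullity = 4 − 2 = 2.

2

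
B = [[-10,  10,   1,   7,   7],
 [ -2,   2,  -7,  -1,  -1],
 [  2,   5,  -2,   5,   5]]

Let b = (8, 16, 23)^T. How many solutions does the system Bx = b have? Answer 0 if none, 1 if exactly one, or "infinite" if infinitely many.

Row reduce the augmented matrix [B | b].
R2 ← R2 − (1/5)·R1: [0, 0, -36/5, -12/5, -12/5, 72/5]
R3 ← R3 + (1/5)·R1: [0, 7, -9/5, 32/5, 32/5, 123/5]
Swap R2 ↔ R3
The echelon form has 3 nonzero rows, and every pivot lies in the first 5 columns, so rank(B) = rank([B|b]) = 3.
The system is consistent.
rank = 3 < 5 unknowns, so there are infinitely many solutions.

infinite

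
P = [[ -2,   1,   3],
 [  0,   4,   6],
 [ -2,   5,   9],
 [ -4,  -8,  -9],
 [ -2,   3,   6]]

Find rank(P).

2

Row reduce to echelon form.
R3 ← R3 − R1: [0, 4, 6]
R4 ← R4 − (2)·R1: [0, -10, -15]
R5 ← R5 − R1: [0, 2, 3]
R3 ← R3 − R2: [0, 0, 0]
R4 ← R4 + (5/2)·R2: [0, 0, 0]
R5 ← R5 − (1/2)·R2: [0, 0, 0]
Echelon form has 2 nonzero rows, so rank(P) = 2.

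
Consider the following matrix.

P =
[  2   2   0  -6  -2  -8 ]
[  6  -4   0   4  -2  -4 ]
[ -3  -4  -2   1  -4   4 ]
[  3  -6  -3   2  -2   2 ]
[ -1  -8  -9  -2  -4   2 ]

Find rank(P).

Row reduce to echelon form.
R2 ← R2 − (3)·R1: [0, -10, 0, 22, 4, 20]
R3 ← R3 + (3/2)·R1: [0, -1, -2, -8, -7, -8]
R4 ← R4 − (3/2)·R1: [0, -9, -3, 11, 1, 14]
R5 ← R5 + (1/2)·R1: [0, -7, -9, -5, -5, -2]
R3 ← R3 − (1/10)·R2: [0, 0, -2, -51/5, -37/5, -10]
R4 ← R4 − (9/10)·R2: [0, 0, -3, -44/5, -13/5, -4]
R5 ← R5 − (7/10)·R2: [0, 0, -9, -102/5, -39/5, -16]
R4 ← R4 − (3/2)·R3: [0, 0, 0, 13/2, 17/2, 11]
R5 ← R5 − (9/2)·R3: [0, 0, 0, 51/2, 51/2, 29]
R5 ← R5 − (51/13)·R4: [0, 0, 0, 0, -102/13, -184/13]
Echelon form has 5 nonzero rows, so rank(P) = 5.

5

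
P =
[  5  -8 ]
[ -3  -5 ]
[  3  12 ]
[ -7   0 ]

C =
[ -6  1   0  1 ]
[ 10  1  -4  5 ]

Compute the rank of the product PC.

2

First compute PC:
[[-110,  -3,  32, -35],
 [-32,  -8,  20, -28],
 [102,  15, -48,  63],
 [ 42,  -7,   0,  -7]]
Now row reduce the product.
R2 ← R2 − (16/55)·R1: [0, -392/55, 588/55, -196/11]
R3 ← R3 + (51/55)·R1: [0, 672/55, -1008/55, 336/11]
R4 ← R4 + (21/55)·R1: [0, -448/55, 672/55, -224/11]
R3 ← R3 + (12/7)·R2: [0, 0, 0, 0]
R4 ← R4 − (8/7)·R2: [0, 0, 0, 0]
2 nonzero rows, so rank(PC) = 2.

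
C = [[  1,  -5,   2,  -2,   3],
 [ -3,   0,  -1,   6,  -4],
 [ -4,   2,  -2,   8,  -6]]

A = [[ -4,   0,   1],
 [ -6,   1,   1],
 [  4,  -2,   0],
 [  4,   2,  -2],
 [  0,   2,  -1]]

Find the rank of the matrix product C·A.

First compute CA:
[[ 26,  -7,  -3],
 [ 32,   6, -11],
 [ 28,  10, -12]]
Now row reduce the product.
R2 ← R2 − (16/13)·R1: [0, 190/13, -95/13]
R3 ← R3 − (14/13)·R1: [0, 228/13, -114/13]
R3 ← R3 − (6/5)·R2: [0, 0, 0]
2 nonzero rows, so rank(CA) = 2.

2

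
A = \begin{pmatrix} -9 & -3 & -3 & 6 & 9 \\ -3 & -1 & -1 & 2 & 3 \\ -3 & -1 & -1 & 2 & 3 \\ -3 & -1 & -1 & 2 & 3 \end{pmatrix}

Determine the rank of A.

Row reduce to echelon form.
R2 ← R2 − (1/3)·R1: [0, 0, 0, 0, 0]
R3 ← R3 − (1/3)·R1: [0, 0, 0, 0, 0]
R4 ← R4 − (1/3)·R1: [0, 0, 0, 0, 0]
Echelon form has 1 nonzero row, so rank(A) = 1.

1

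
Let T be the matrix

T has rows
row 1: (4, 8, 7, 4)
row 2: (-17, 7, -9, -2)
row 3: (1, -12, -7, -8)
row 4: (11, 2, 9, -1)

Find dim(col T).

4

Row reduce to echelon form.
R2 ← R2 + (17/4)·R1: [0, 41, 83/4, 15]
R3 ← R3 − (1/4)·R1: [0, -14, -35/4, -9]
R4 ← R4 − (11/4)·R1: [0, -20, -41/4, -12]
R3 ← R3 + (14/41)·R2: [0, 0, -273/164, -159/41]
R4 ← R4 + (20/41)·R2: [0, 0, -21/164, -192/41]
R4 ← R4 − (1/13)·R3: [0, 0, 0, -57/13]
Echelon form has 4 nonzero rows, so rank(T) = 4.
The column space has dimension equal to the rank: 4.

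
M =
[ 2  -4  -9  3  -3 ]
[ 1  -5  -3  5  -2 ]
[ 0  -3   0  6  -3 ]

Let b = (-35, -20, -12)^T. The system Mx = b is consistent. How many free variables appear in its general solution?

Row reduce the augmented matrix [M | b].
R2 ← R2 − (1/2)·R1: [0, -3, 3/2, 7/2, -1/2, -5/2]
R3 ← R3 − R2: [0, 0, -3/2, 5/2, -5/2, -19/2]
The echelon form has 3 nonzero rows, and every pivot lies in the first 5 columns, so rank(M) = rank([M|b]) = 3.
The system is consistent.
Free variables = (unknowns) − (rank) = 5 − 3 = 2.

2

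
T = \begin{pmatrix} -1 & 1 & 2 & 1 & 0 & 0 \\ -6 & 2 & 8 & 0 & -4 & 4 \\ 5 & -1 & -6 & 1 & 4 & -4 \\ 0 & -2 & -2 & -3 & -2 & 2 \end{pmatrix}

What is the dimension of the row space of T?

Row reduce to echelon form.
R2 ← R2 − (6)·R1: [0, -4, -4, -6, -4, 4]
R3 ← R3 + (5)·R1: [0, 4, 4, 6, 4, -4]
R3 ← R3 + R2: [0, 0, 0, 0, 0, 0]
R4 ← R4 − (1/2)·R2: [0, 0, 0, 0, 0, 0]
Echelon form has 2 nonzero rows, so rank(T) = 2.
The row space has dimension equal to the rank: 2.

2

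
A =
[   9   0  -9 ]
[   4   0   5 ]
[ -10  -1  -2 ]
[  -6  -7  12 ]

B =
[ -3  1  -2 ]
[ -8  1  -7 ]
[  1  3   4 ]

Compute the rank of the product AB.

First compute AB:
[[-36, -18, -54],
 [ -7,  19,  12],
 [ 36, -17,  19],
 [ 86,  23, 109]]
Now row reduce the product.
R2 ← R2 − (7/36)·R1: [0, 45/2, 45/2]
R3 ← R3 + R1: [0, -35, -35]
R4 ← R4 + (43/18)·R1: [0, -20, -20]
R3 ← R3 + (14/9)·R2: [0, 0, 0]
R4 ← R4 + (8/9)·R2: [0, 0, 0]
2 nonzero rows, so rank(AB) = 2.

2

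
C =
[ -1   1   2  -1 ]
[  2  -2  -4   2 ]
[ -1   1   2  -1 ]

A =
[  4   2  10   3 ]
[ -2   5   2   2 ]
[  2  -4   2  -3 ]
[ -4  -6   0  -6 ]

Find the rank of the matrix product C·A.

1

First compute CA:
[[  2,   1,  -4,  -1],
 [ -4,  -2,   8,   2],
 [  2,   1,  -4,  -1]]
Now row reduce the product.
R2 ← R2 + (2)·R1: [0, 0, 0, 0]
R3 ← R3 − R1: [0, 0, 0, 0]
1 nonzero row, so rank(CA) = 1.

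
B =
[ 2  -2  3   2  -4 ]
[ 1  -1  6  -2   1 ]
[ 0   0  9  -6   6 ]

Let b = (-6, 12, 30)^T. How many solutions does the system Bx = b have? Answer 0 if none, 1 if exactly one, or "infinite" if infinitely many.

Row reduce the augmented matrix [B | b].
R2 ← R2 − (1/2)·R1: [0, 0, 9/2, -3, 3, 15]
R3 ← R3 − (2)·R2: [0, 0, 0, 0, 0, 0]
The echelon form has 2 nonzero rows, and every pivot lies in the first 5 columns, so rank(B) = rank([B|b]) = 2.
The system is consistent.
rank = 2 < 5 unknowns, so there are infinitely many solutions.

infinite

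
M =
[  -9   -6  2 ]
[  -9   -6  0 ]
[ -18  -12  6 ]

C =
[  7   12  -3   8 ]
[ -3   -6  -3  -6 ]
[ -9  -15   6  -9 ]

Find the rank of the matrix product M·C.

First compute MC:
[[-63, -102,  57, -54],
 [-45, -72,  45, -36],
 [-144, -234, 126, -126]]
Now row reduce the product.
R2 ← R2 − (5/7)·R1: [0, 6/7, 30/7, 18/7]
R3 ← R3 − (16/7)·R1: [0, -6/7, -30/7, -18/7]
R3 ← R3 + R2: [0, 0, 0, 0]
2 nonzero rows, so rank(MC) = 2.

2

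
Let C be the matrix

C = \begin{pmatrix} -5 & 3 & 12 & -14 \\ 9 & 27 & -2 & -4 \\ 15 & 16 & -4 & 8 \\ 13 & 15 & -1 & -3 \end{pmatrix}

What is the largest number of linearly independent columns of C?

4

Row reduce to echelon form.
R2 ← R2 + (9/5)·R1: [0, 162/5, 98/5, -146/5]
R3 ← R3 + (3)·R1: [0, 25, 32, -34]
R4 ← R4 + (13/5)·R1: [0, 114/5, 151/5, -197/5]
R3 ← R3 − (125/162)·R2: [0, 0, 1367/81, -929/81]
R4 ← R4 − (19/27)·R2: [0, 0, 443/27, -509/27]
R4 ← R4 − (1329/1367)·R3: [0, 0, 0, -10528/1367]
Echelon form has 4 nonzero rows, so rank(C) = 4.
The rank gives the maximum number of linearly independent columns: 4.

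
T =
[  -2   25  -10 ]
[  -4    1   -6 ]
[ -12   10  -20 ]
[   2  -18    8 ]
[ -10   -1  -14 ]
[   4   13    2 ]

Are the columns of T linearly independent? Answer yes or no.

no

Row reduce T to echelon form.
R2 ← R2 − (2)·R1: [0, -49, 14]
R3 ← R3 − (6)·R1: [0, -140, 40]
R4 ← R4 + R1: [0, 7, -2]
R5 ← R5 − (5)·R1: [0, -126, 36]
R6 ← R6 + (2)·R1: [0, 63, -18]
R3 ← R3 − (20/7)·R2: [0, 0, 0]
R4 ← R4 + (1/7)·R2: [0, 0, 0]
R5 ← R5 − (18/7)·R2: [0, 0, 0]
R6 ← R6 + (9/7)·R2: [0, 0, 0]
2 pivots among 3 columns.
Only 2 < 3 pivot columns, so the columns are linearly dependent.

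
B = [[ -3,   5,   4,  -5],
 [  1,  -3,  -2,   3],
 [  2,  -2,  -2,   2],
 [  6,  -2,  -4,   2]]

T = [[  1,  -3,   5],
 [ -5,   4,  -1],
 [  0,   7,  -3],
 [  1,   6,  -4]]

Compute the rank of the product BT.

2

First compute BT:
[[-33,  27, -12],
 [ 19, -11,   2],
 [ 14, -16,  10],
 [ 18, -42,  36]]
Now row reduce the product.
R2 ← R2 + (19/33)·R1: [0, 50/11, -54/11]
R3 ← R3 + (14/33)·R1: [0, -50/11, 54/11]
R4 ← R4 + (6/11)·R1: [0, -300/11, 324/11]
R3 ← R3 + R2: [0, 0, 0]
R4 ← R4 + (6)·R2: [0, 0, 0]
2 nonzero rows, so rank(BT) = 2.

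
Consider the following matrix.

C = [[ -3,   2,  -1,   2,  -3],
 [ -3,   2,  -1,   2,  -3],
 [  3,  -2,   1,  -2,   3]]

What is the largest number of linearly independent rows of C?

1

Row reduce to echelon form.
R2 ← R2 − R1: [0, 0, 0, 0, 0]
R3 ← R3 + R1: [0, 0, 0, 0, 0]
Echelon form has 1 nonzero row, so rank(C) = 1.
The rank gives the maximum number of linearly independent rows: 1.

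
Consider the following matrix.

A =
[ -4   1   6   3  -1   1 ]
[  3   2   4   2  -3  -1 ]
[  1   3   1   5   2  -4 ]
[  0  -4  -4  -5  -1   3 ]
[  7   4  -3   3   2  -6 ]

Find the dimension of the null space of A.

2

Row reduce to echelon form.
R2 ← R2 + (3/4)·R1: [0, 11/4, 17/2, 17/4, -15/4, -1/4]
R3 ← R3 + (1/4)·R1: [0, 13/4, 5/2, 23/4, 7/4, -15/4]
R5 ← R5 + (7/4)·R1: [0, 23/4, 15/2, 33/4, 1/4, -17/4]
R3 ← R3 − (13/11)·R2: [0, 0, -83/11, 8/11, 68/11, -38/11]
R4 ← R4 + (16/11)·R2: [0, 0, 92/11, 13/11, -71/11, 29/11]
R5 ← R5 − (23/11)·R2: [0, 0, -113/11, -7/11, 89/11, -41/11]
R4 ← R4 + (92/83)·R3: [0, 0, 0, 165/83, 33/83, -99/83]
R5 ← R5 − (113/83)·R3: [0, 0, 0, -135/83, -27/83, 81/83]
R5 ← R5 + (9/11)·R4: [0, 0, 0, 0, 0, 0]
4 nonzero rows, so rank(A) = 4.
A has 6 columns; by rank–nullity, nullity = 6 − 4 = 2.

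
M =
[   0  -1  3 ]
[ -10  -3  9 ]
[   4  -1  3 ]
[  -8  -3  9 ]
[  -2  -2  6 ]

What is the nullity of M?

Row reduce to echelon form.
Swap R1 ↔ R2
R3 ← R3 + (2/5)·R1: [0, -11/5, 33/5]
R4 ← R4 − (4/5)·R1: [0, -3/5, 9/5]
R5 ← R5 − (1/5)·R1: [0, -7/5, 21/5]
R3 ← R3 − (11/5)·R2: [0, 0, 0]
R4 ← R4 − (3/5)·R2: [0, 0, 0]
R5 ← R5 − (7/5)·R2: [0, 0, 0]
2 nonzero rows, so rank(M) = 2.
M has 3 columns; by rank–nullity, nullity = 3 − 2 = 1.

1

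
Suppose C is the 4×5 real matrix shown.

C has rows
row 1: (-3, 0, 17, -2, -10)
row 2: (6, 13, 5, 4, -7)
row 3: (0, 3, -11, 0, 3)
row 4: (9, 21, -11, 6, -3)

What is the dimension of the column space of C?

3

Row reduce to echelon form.
R2 ← R2 + (2)·R1: [0, 13, 39, 0, -27]
R4 ← R4 + (3)·R1: [0, 21, 40, 0, -33]
R3 ← R3 − (3/13)·R2: [0, 0, -20, 0, 120/13]
R4 ← R4 − (21/13)·R2: [0, 0, -23, 0, 138/13]
R4 ← R4 − (23/20)·R3: [0, 0, 0, 0, 0]
Echelon form has 3 nonzero rows, so rank(C) = 3.
The column space has dimension equal to the rank: 3.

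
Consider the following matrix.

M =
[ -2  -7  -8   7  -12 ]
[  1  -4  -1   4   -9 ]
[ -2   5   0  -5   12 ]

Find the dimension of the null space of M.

Row reduce to echelon form.
R2 ← R2 + (1/2)·R1: [0, -15/2, -5, 15/2, -15]
R3 ← R3 − R1: [0, 12, 8, -12, 24]
R3 ← R3 + (8/5)·R2: [0, 0, 0, 0, 0]
2 nonzero rows, so rank(M) = 2.
M has 5 columns; by rank–nullity, nullity = 5 − 2 = 3.

3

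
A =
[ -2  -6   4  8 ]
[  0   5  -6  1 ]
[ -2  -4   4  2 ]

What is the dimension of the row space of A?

Row reduce to echelon form.
R3 ← R3 − R1: [0, 2, 0, -6]
R3 ← R3 − (2/5)·R2: [0, 0, 12/5, -32/5]
Echelon form has 3 nonzero rows, so rank(A) = 3.
The row space has dimension equal to the rank: 3.

3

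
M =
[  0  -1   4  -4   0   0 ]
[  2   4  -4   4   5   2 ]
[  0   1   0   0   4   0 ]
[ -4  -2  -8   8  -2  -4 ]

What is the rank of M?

3

Row reduce to echelon form.
Swap R1 ↔ R2
R4 ← R4 + (2)·R1: [0, 6, -16, 16, 8, 0]
R3 ← R3 + R2: [0, 0, 4, -4, 4, 0]
R4 ← R4 + (6)·R2: [0, 0, 8, -8, 8, 0]
R4 ← R4 − (2)·R3: [0, 0, 0, 0, 0, 0]
Echelon form has 3 nonzero rows, so rank(M) = 3.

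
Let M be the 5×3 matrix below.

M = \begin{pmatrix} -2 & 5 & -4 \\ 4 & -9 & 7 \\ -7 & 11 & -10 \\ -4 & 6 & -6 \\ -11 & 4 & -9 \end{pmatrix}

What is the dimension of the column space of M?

Row reduce to echelon form.
R2 ← R2 + (2)·R1: [0, 1, -1]
R3 ← R3 − (7/2)·R1: [0, -13/2, 4]
R4 ← R4 − (2)·R1: [0, -4, 2]
R5 ← R5 − (11/2)·R1: [0, -47/2, 13]
R3 ← R3 + (13/2)·R2: [0, 0, -5/2]
R4 ← R4 + (4)·R2: [0, 0, -2]
R5 ← R5 + (47/2)·R2: [0, 0, -21/2]
R4 ← R4 − (4/5)·R3: [0, 0, 0]
R5 ← R5 − (21/5)·R3: [0, 0, 0]
Echelon form has 3 nonzero rows, so rank(M) = 3.
The column space has dimension equal to the rank: 3.

3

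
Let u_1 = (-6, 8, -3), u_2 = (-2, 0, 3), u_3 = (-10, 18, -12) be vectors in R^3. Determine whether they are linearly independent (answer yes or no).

Form the matrix with these vectors as rows and row reduce.
R2 ← R2 − (1/3)·R1: [0, -8/3, 4]
R3 ← R3 − (5/3)·R1: [0, 14/3, -7]
R3 ← R3 + (7/4)·R2: [0, 0, 0]
2 nonzero rows, so the 3 vectors span a space of dimension 2.
Since 2 < 3, the vectors are linearly dependent.

no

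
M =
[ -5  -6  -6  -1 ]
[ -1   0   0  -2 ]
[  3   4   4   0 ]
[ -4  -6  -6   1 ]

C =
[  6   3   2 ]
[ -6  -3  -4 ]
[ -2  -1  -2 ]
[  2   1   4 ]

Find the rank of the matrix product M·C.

2

First compute MC:
[[ 16,   8,  22],
 [-10,  -5, -10],
 [-14,  -7, -18],
 [ 26,  13,  32]]
Now row reduce the product.
R2 ← R2 + (5/8)·R1: [0, 0, 15/4]
R3 ← R3 + (7/8)·R1: [0, 0, 5/4]
R4 ← R4 − (13/8)·R1: [0, 0, -15/4]
R3 ← R3 − (1/3)·R2: [0, 0, 0]
R4 ← R4 + R2: [0, 0, 0]
2 nonzero rows, so rank(MC) = 2.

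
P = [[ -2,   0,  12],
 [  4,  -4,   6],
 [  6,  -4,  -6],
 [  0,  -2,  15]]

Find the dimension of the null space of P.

Row reduce to echelon form.
R2 ← R2 + (2)·R1: [0, -4, 30]
R3 ← R3 + (3)·R1: [0, -4, 30]
R3 ← R3 − R2: [0, 0, 0]
R4 ← R4 − (1/2)·R2: [0, 0, 0]
2 nonzero rows, so rank(P) = 2.
P has 3 columns; by rank–nullity, nullity = 3 − 2 = 1.

1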